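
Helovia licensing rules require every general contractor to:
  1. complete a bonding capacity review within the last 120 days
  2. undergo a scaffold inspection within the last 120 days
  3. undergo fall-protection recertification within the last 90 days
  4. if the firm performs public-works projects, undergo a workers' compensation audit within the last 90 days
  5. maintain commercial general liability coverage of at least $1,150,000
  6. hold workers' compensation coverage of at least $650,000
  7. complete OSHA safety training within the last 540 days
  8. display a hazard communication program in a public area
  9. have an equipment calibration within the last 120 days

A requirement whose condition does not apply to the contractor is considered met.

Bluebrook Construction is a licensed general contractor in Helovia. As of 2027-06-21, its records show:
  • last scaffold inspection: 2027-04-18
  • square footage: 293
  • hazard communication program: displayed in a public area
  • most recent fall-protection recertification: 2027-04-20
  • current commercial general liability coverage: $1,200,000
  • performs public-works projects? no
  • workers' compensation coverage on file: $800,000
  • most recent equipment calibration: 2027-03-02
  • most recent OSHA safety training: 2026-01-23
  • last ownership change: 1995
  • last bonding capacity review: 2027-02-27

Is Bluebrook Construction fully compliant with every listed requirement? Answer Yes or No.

1. bonding capacity review 114 days ago vs limit 120 → met
2. scaffold inspection 64 days ago vs limit 120 → met
3. fall-protection recertification 62 days ago vs limit 90 → met
4. condition 'performs public-works projects' does not hold → requirement n/a → met
5. commercial general liability coverage $1,200,000 ≥ $1,150,000 → met
6. workers' compensation coverage $800,000 ≥ $650,000 → met
7. OSHA safety training 514 days ago vs limit 540 → met
8. hazard communication program present → met
9. equipment calibration 111 days ago vs limit 120 → met
All met.

Yes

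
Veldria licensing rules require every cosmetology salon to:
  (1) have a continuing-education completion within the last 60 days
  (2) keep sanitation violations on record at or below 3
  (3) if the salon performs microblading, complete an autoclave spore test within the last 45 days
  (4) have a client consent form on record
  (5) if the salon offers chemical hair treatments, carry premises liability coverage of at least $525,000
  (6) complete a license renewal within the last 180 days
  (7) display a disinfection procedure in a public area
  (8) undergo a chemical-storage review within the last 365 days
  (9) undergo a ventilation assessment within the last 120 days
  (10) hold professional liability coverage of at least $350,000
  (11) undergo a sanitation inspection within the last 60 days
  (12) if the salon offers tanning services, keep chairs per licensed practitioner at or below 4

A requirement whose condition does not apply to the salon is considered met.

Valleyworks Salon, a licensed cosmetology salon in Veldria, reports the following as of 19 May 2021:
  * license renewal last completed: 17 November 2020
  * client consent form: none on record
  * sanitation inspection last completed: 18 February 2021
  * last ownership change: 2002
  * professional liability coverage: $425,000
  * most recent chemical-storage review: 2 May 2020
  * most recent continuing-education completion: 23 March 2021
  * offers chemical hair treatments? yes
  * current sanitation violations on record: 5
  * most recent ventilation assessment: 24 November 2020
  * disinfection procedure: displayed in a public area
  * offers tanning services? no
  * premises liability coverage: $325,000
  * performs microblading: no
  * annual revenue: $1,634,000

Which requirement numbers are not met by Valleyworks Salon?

1. continuing-education completion 57 days ago vs limit 60 → met
2. sanitation violations on record 5 > 3 → not met
3. condition 'performs microblading' does not hold → requirement n/a → met
4. client consent form absent → not met
5. condition 'offers chemical hair treatments' holds; premises liability coverage $325,000 < $525,000 → not met
6. license renewal 183 days ago vs limit 180 → not met
7. disinfection procedure present → met
8. chemical-storage review 382 days ago vs limit 365 → not met
9. ventilation assessment 176 days ago vs limit 120 → not met
10. professional liability coverage $425,000 ≥ $350,000 → met
11. sanitation inspection 90 days ago vs limit 60 → not met
12. condition 'offers tanning services' does not hold → requirement n/a → met
Not met: 2, 4, 5, 6, 8, 9, 11

2, 4, 5, 6, 8, 9, 11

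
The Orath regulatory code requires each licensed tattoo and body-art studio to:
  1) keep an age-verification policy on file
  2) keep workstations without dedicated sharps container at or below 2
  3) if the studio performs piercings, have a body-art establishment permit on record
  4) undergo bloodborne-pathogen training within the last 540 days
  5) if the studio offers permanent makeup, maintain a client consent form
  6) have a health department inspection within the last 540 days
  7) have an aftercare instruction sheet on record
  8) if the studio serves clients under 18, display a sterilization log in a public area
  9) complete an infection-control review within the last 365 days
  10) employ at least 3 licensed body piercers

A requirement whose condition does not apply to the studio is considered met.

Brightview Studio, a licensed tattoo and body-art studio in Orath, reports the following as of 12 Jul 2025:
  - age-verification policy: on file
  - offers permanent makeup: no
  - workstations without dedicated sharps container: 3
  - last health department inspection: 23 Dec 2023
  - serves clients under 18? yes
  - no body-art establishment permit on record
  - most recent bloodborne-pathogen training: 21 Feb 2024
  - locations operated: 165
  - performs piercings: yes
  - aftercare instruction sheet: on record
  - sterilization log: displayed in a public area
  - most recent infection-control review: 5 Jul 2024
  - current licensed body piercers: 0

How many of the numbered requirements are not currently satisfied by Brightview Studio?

5

1. age-verification policy present → met
2. workstations without dedicated sharps container 3 > 2 → not met
3. condition 'performs piercings' holds; body-art establishment permit absent → not met
4. bloodborne-pathogen training 507 days ago vs limit 540 → met
5. condition 'offers permanent makeup' does not hold → requirement n/a → met
6. health department inspection 567 days ago vs limit 540 → not met
7. aftercare instruction sheet present → met
8. condition 'serves clients under 18' holds; sterilization log present → met
9. infection-control review 372 days ago vs limit 365 → not met
10. licensed body piercers 0 < 3 → not met
Not met: 5 of 10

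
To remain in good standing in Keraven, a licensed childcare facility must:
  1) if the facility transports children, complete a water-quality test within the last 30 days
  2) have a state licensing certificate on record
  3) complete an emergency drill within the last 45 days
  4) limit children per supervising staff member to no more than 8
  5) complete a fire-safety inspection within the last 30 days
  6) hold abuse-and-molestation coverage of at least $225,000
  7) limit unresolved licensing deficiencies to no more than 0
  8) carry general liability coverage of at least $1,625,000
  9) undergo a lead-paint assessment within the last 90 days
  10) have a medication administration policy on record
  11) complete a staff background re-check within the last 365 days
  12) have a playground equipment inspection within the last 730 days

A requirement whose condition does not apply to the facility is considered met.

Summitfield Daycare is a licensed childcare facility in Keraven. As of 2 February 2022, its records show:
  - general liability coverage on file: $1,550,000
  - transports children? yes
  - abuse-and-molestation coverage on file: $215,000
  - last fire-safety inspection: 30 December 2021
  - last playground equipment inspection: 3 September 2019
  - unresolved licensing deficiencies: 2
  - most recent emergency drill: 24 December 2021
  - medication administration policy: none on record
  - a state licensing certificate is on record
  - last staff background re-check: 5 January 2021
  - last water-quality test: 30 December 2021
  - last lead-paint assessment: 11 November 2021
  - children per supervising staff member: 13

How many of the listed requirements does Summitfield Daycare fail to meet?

9

1. condition 'transports children' holds; water-quality test 34 days ago vs limit 30 → not met
2. state licensing certificate present → met
3. emergency drill 40 days ago vs limit 45 → met
4. children per supervising staff member 13 > 8 → not met
5. fire-safety inspection 34 days ago vs limit 30 → not met
6. abuse-and-molestation coverage $215,000 < $225,000 → not met
7. unresolved licensing deficiencies 2 > 0 → not met
8. general liability coverage $1,550,000 < $1,625,000 → not met
9. lead-paint assessment 83 days ago vs limit 90 → met
10. medication administration policy absent → not met
11. staff background re-check 393 days ago vs limit 365 → not met
12. playground equipment inspection 883 days ago vs limit 730 → not met
Not met: 9 of 12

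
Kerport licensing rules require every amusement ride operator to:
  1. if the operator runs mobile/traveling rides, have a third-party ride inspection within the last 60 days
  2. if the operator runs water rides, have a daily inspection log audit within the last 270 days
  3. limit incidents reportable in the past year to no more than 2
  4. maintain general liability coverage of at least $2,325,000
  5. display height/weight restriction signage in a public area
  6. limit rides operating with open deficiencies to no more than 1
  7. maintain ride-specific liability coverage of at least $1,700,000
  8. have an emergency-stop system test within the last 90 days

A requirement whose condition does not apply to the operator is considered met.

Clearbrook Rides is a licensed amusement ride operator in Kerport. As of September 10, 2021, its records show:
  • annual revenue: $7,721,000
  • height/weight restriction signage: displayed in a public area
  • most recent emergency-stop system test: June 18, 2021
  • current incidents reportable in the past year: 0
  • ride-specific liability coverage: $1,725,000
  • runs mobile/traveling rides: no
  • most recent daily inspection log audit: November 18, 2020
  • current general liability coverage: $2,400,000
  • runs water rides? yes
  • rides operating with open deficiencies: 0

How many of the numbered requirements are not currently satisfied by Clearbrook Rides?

1

1. condition 'runs mobile/traveling rides' does not hold → requirement n/a → met
2. condition 'runs water rides' holds; daily inspection log audit 296 days ago vs limit 270 → not met
3. incidents reportable in the past year 0 ≤ 2 → met
4. general liability coverage $2,400,000 ≥ $2,325,000 → met
5. height/weight restriction signage present → met
6. rides operating with open deficiencies 0 ≤ 1 → met
7. ride-specific liability coverage $1,725,000 ≥ $1,700,000 → met
8. emergency-stop system test 84 days ago vs limit 90 → met
Not met: 1 of 8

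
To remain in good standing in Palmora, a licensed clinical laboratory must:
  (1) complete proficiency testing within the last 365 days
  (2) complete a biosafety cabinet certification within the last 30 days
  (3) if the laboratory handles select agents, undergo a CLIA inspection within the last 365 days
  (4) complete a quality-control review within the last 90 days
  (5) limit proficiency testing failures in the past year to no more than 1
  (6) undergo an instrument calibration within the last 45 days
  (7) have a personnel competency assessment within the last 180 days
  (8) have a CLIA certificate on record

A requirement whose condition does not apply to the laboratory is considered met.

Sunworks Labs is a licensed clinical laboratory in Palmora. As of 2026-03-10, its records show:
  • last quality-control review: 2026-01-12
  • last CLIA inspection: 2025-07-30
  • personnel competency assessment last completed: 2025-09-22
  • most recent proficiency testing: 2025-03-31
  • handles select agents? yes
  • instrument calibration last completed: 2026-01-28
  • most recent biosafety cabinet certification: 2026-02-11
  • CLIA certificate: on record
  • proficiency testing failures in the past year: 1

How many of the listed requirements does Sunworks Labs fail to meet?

1. proficiency testing 344 days ago vs limit 365 → met
2. biosafety cabinet certification 27 days ago vs limit 30 → met
3. condition 'handles select agents' holds; CLIA inspection 223 days ago vs limit 365 → met
4. quality-control review 57 days ago vs limit 90 → met
5. proficiency testing failures in the past year 1 ≤ 1 → met
6. instrument calibration 41 days ago vs limit 45 → met
7. personnel competency assessment 169 days ago vs limit 180 → met
8. CLIA certificate present → met
Not met: 0 of 8

0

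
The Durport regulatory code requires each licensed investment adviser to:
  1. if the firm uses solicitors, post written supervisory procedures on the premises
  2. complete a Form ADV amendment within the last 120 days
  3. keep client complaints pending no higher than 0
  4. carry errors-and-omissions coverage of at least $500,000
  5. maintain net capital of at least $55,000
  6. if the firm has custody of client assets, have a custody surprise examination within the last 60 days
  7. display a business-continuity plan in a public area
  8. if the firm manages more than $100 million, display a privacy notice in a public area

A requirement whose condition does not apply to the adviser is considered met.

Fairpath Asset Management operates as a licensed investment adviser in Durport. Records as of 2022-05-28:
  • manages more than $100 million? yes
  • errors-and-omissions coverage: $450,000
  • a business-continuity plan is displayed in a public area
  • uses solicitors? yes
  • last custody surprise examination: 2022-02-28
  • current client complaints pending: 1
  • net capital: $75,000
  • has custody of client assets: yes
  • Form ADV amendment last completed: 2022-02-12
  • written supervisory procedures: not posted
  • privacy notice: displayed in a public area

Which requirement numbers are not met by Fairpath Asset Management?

1, 3, 4, 6

1. condition 'uses solicitors' holds; written supervisory procedures absent → not met
2. Form ADV amendment 105 days ago vs limit 120 → met
3. client complaints pending 1 > 0 → not met
4. errors-and-omissions coverage $450,000 < $500,000 → not met
5. net capital $75,000 ≥ $55,000 → met
6. condition 'has custody of client assets' holds; custody surprise examination 89 days ago vs limit 60 → not met
7. business-continuity plan present → met
8. condition 'manages more than $100 million' holds; privacy notice present → met
Not met: 1, 3, 4, 6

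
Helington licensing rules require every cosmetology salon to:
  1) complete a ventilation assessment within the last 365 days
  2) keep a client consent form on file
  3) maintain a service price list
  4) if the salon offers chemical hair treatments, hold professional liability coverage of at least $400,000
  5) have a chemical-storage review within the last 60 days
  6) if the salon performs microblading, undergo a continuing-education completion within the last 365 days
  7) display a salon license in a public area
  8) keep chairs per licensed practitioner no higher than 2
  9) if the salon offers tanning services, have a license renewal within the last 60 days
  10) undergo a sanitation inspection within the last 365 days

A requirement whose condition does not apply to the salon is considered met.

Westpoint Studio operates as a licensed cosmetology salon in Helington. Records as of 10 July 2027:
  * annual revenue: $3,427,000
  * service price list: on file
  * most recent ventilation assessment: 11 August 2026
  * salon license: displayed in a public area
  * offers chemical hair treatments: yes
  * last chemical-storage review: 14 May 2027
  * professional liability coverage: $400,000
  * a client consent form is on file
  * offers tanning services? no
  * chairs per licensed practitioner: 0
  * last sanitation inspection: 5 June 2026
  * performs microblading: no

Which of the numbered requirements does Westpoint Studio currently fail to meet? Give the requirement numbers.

10

1. ventilation assessment 333 days ago vs limit 365 → met
2. client consent form present → met
3. service price list present → met
4. condition 'offers chemical hair treatments' holds; professional liability coverage $400,000 ≥ $400,000 → met
5. chemical-storage review 57 days ago vs limit 60 → met
6. condition 'performs microblading' does not hold → requirement n/a → met
7. salon license present → met
8. chairs per licensed practitioner 0 ≤ 2 → met
9. condition 'offers tanning services' does not hold → requirement n/a → met
10. sanitation inspection 400 days ago vs limit 365 → not met
Not met: 10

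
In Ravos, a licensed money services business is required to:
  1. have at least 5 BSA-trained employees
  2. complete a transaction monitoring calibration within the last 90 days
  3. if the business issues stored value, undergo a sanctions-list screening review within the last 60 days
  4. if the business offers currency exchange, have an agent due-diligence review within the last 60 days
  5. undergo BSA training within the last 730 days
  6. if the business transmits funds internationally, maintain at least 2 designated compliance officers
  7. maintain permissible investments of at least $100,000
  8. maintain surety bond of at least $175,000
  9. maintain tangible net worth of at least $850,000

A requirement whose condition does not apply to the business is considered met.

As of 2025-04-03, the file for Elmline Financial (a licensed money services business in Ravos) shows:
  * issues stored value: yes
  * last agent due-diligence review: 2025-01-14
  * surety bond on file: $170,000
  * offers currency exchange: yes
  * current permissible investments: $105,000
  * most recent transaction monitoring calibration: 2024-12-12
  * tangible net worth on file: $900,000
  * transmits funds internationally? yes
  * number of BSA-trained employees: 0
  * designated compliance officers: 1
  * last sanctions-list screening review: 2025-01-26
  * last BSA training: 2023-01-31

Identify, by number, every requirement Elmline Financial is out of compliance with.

1. BSA-trained employees 0 < 5 → not met
2. transaction monitoring calibration 112 days ago vs limit 90 → not met
3. condition 'issues stored value' holds; sanctions-list screening review 67 days ago vs limit 60 → not met
4. condition 'offers currency exchange' holds; agent due-diligence review 79 days ago vs limit 60 → not met
5. BSA training 793 days ago vs limit 730 → not met
6. condition 'transmits funds internationally' holds; designated compliance officers 1 < 2 → not met
7. permissible investments $105,000 ≥ $100,000 → met
8. surety bond $170,000 < $175,000 → not met
9. tangible net worth $900,000 ≥ $850,000 → met
Not met: 1, 2, 3, 4, 5, 6, 8

1, 2, 3, 4, 5, 6, 8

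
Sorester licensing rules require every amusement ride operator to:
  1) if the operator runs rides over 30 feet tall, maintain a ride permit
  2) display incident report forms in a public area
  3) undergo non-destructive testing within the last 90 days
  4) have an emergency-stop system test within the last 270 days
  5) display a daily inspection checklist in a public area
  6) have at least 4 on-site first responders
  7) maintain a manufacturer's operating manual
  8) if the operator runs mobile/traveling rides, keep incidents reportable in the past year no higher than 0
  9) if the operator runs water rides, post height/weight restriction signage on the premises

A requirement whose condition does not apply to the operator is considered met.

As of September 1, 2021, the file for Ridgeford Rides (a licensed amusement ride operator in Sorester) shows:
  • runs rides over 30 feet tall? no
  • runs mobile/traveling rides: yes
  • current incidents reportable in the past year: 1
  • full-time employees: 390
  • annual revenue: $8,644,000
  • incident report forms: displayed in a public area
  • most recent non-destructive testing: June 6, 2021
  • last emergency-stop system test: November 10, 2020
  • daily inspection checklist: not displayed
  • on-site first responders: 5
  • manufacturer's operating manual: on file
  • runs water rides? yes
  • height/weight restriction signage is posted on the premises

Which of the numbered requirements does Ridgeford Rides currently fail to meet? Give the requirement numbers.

4, 5, 8

1. condition 'runs rides over 30 feet tall' does not hold → requirement n/a → met
2. incident report forms present → met
3. non-destructive testing 87 days ago vs limit 90 → met
4. emergency-stop system test 295 days ago vs limit 270 → not met
5. daily inspection checklist absent → not met
6. on-site first responders 5 ≥ 4 → met
7. manufacturer's operating manual present → met
8. condition 'runs mobile/traveling rides' holds; incidents reportable in the past year 1 > 0 → not met
9. condition 'runs water rides' holds; height/weight restriction signage present → met
Not met: 4, 5, 8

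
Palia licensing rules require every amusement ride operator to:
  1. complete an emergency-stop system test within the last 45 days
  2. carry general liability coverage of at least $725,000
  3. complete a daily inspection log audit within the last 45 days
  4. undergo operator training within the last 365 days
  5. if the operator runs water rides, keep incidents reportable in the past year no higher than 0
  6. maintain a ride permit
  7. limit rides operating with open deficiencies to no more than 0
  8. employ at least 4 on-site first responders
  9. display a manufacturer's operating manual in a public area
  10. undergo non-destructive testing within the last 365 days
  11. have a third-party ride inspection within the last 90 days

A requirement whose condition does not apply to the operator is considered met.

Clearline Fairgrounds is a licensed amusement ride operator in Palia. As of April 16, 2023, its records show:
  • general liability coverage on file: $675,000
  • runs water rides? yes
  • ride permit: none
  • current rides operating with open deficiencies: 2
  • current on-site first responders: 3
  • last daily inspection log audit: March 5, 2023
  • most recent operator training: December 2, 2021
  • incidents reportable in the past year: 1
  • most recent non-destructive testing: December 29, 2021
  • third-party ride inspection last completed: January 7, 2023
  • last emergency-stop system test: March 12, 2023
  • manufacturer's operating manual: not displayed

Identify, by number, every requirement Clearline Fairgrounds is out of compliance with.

1. emergency-stop system test 35 days ago vs limit 45 → met
2. general liability coverage $675,000 < $725,000 → not met
3. daily inspection log audit 42 days ago vs limit 45 → met
4. operator training 500 days ago vs limit 365 → not met
5. condition 'runs water rides' holds; incidents reportable in the past year 1 > 0 → not met
6. ride permit absent → not met
7. rides operating with open deficiencies 2 > 0 → not met
8. on-site first responders 3 < 4 → not met
9. manufacturer's operating manual absent → not met
10. non-destructive testing 473 days ago vs limit 365 → not met
11. third-party ride inspection 99 days ago vs limit 90 → not met
Not met: 2, 4, 5, 6, 7, 8, 9, 10, 11

2, 4, 5, 6, 7, 8, 9, 10, 11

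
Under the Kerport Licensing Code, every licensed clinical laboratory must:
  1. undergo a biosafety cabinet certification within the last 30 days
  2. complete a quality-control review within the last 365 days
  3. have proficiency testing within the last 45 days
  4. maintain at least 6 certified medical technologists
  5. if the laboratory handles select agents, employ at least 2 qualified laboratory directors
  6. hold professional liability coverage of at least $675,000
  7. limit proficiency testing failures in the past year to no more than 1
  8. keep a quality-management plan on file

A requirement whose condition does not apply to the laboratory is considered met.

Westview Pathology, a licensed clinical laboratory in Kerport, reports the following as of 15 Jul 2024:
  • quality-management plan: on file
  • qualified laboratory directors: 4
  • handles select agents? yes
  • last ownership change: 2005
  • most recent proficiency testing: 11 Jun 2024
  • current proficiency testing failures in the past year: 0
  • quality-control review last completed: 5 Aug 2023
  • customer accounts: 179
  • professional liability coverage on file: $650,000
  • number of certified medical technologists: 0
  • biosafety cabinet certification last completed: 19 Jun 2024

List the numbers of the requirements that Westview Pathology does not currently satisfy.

1. biosafety cabinet certification 26 days ago vs limit 30 → met
2. quality-control review 345 days ago vs limit 365 → met
3. proficiency testing 34 days ago vs limit 45 → met
4. certified medical technologists 0 < 6 → not met
5. condition 'handles select agents' holds; qualified laboratory directors 4 ≥ 2 → met
6. professional liability coverage $650,000 < $675,000 → not met
7. proficiency testing failures in the past year 0 ≤ 1 → met
8. quality-management plan present → met
Not met: 4, 6

4, 6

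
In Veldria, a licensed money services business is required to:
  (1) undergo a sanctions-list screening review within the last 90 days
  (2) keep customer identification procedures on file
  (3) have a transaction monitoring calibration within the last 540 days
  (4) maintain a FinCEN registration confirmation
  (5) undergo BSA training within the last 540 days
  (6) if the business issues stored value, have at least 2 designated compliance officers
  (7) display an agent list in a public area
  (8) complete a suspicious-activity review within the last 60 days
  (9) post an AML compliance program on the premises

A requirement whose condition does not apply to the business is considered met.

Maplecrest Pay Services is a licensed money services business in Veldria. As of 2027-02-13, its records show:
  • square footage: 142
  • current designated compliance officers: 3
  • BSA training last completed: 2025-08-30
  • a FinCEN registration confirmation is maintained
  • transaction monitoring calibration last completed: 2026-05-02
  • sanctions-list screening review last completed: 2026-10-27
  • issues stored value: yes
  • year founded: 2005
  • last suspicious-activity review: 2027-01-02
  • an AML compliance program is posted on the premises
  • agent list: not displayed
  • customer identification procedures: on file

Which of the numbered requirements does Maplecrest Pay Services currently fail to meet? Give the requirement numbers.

1. sanctions-list screening review 109 days ago vs limit 90 → not met
2. customer identification procedures present → met
3. transaction monitoring calibration 287 days ago vs limit 540 → met
4. FinCEN registration confirmation present → met
5. BSA training 532 days ago vs limit 540 → met
6. condition 'issues stored value' holds; designated compliance officers 3 ≥ 2 → met
7. agent list absent → not met
8. suspicious-activity review 42 days ago vs limit 60 → met
9. AML compliance program present → met
Not met: 1, 7

1, 7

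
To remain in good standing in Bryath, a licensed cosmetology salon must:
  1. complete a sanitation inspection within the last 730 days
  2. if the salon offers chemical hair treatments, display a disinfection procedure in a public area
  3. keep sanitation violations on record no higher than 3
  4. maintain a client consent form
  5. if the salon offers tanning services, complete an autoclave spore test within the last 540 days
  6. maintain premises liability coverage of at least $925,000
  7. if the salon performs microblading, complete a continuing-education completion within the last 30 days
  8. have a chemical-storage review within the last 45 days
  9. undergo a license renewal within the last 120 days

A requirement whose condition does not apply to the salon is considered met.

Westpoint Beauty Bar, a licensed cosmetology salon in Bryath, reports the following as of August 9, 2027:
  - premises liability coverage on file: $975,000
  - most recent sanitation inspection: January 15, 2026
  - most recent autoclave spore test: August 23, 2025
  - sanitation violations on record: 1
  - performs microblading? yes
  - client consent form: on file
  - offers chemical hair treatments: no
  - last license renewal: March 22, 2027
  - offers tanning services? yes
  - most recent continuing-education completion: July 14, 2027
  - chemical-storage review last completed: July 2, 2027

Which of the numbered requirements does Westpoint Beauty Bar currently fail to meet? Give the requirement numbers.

1. sanitation inspection 571 days ago vs limit 730 → met
2. condition 'offers chemical hair treatments' does not hold → requirement n/a → met
3. sanitation violations on record 1 ≤ 3 → met
4. client consent form present → met
5. condition 'offers tanning services' holds; autoclave spore test 716 days ago vs limit 540 → not met
6. premises liability coverage $975,000 ≥ $925,000 → met
7. condition 'performs microblading' holds; continuing-education completion 26 days ago vs limit 30 → met
8. chemical-storage review 38 days ago vs limit 45 → met
9. license renewal 140 days ago vs limit 120 → not met
Not met: 5, 9

5, 9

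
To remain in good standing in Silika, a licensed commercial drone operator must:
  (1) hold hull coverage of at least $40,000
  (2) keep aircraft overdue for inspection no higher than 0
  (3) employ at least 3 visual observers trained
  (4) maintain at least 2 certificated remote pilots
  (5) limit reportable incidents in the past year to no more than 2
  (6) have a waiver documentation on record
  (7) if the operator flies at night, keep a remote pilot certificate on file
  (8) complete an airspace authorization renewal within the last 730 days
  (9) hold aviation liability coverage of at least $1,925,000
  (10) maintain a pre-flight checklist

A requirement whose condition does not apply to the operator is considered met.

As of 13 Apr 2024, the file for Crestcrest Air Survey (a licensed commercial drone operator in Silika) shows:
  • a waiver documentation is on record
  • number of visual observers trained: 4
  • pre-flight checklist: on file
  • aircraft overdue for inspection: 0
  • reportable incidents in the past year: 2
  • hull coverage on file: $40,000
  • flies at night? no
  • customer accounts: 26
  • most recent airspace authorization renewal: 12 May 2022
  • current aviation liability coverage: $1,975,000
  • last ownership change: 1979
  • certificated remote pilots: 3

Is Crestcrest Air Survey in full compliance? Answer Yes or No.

Yes

1. hull coverage $40,000 ≥ $40,000 → met
2. aircraft overdue for inspection 0 ≤ 0 → met
3. visual observers trained 4 ≥ 3 → met
4. certificated remote pilots 3 ≥ 2 → met
5. reportable incidents in the past year 2 ≤ 2 → met
6. waiver documentation present → met
7. condition 'flies at night' does not hold → requirement n/a → met
8. airspace authorization renewal 702 days ago vs limit 730 → met
9. aviation liability coverage $1,975,000 ≥ $1,925,000 → met
10. pre-flight checklist present → met
All met.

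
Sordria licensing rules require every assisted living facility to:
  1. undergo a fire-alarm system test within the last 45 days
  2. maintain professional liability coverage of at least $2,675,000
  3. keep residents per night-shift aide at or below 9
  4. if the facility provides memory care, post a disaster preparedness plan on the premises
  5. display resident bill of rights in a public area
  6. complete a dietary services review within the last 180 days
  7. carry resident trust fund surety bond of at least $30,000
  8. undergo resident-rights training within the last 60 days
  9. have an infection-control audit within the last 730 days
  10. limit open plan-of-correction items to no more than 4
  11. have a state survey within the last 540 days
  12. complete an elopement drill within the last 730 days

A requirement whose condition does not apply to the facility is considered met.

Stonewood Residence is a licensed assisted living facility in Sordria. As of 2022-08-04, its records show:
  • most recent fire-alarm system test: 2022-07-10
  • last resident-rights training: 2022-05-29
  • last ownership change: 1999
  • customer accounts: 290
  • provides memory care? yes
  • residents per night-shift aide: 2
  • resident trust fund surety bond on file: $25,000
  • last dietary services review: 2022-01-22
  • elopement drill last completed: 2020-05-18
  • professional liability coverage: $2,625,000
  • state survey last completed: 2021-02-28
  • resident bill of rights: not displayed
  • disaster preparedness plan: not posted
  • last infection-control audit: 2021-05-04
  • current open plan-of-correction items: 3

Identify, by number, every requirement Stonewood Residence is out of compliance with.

2, 4, 5, 6, 7, 8, 12

1. fire-alarm system test 25 days ago vs limit 45 → met
2. professional liability coverage $2,625,000 < $2,675,000 → not met
3. residents per night-shift aide 2 ≤ 9 → met
4. condition 'provides memory care' holds; disaster preparedness plan absent → not met
5. resident bill of rights absent → not met
6. dietary services review 194 days ago vs limit 180 → not met
7. resident trust fund surety bond $25,000 < $30,000 → not met
8. resident-rights training 67 days ago vs limit 60 → not met
9. infection-control audit 457 days ago vs limit 730 → met
10. open plan-of-correction items 3 ≤ 4 → met
11. state survey 522 days ago vs limit 540 → met
12. elopement drill 808 days ago vs limit 730 → not met
Not met: 2, 4, 5, 6, 7, 8, 12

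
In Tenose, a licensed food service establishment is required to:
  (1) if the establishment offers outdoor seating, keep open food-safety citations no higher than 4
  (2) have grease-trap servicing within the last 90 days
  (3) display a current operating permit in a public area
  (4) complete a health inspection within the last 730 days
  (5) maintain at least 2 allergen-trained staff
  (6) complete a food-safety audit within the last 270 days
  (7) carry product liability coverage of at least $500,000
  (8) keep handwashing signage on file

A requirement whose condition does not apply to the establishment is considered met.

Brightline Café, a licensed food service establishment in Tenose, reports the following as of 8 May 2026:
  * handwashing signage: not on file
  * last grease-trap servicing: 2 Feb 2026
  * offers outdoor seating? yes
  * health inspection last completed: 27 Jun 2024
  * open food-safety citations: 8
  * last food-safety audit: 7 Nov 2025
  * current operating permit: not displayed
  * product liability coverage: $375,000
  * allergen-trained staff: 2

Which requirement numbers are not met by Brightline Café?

1, 2, 3, 7, 8

1. condition 'offers outdoor seating' holds; open food-safety citations 8 > 4 → not met
2. grease-trap servicing 95 days ago vs limit 90 → not met
3. current operating permit absent → not met
4. health inspection 680 days ago vs limit 730 → met
5. allergen-trained staff 2 ≥ 2 → met
6. food-safety audit 182 days ago vs limit 270 → met
7. product liability coverage $375,000 < $500,000 → not met
8. handwashing signage absent → not met
Not met: 1, 2, 3, 7, 8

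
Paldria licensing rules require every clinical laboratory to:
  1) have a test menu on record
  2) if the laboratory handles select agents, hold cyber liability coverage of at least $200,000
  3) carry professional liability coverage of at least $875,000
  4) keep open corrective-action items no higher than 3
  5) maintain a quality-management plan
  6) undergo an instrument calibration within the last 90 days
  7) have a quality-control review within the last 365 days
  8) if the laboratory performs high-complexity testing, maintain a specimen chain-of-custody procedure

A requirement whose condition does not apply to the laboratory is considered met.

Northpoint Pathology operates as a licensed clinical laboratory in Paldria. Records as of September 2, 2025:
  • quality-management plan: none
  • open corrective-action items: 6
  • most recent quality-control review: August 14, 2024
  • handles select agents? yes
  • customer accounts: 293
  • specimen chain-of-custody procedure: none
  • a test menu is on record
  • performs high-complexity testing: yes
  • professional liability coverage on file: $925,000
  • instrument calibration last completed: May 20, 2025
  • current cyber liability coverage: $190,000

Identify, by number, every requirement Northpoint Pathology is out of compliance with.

1. test menu present → met
2. condition 'handles select agents' holds; cyber liability coverage $190,000 < $200,000 → not met
3. professional liability coverage $925,000 ≥ $875,000 → met
4. open corrective-action items 6 > 3 → not met
5. quality-management plan absent → not met
6. instrument calibration 105 days ago vs limit 90 → not met
7. quality-control review 384 days ago vs limit 365 → not met
8. condition 'performs high-complexity testing' holds; specimen chain-of-custody procedure absent → not met
Not met: 2, 4, 5, 6, 7, 8

2, 4, 5, 6, 7, 8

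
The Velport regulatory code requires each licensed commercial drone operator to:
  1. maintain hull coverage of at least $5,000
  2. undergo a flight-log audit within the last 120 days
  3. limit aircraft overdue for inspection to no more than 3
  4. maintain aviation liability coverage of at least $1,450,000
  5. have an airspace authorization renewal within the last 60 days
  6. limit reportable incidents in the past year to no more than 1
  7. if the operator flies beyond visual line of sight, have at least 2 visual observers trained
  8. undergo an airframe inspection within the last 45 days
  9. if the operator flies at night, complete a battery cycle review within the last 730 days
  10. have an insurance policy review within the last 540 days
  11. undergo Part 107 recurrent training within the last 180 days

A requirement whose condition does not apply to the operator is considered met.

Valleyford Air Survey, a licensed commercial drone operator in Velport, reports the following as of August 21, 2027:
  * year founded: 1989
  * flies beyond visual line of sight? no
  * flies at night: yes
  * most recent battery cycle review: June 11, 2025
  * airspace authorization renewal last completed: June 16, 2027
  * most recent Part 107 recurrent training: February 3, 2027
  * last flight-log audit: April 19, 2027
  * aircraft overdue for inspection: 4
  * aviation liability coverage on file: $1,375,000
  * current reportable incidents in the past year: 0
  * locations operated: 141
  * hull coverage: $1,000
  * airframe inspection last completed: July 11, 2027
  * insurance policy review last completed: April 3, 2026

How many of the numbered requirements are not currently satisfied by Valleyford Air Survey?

7

1. hull coverage $1,000 < $5,000 → not met
2. flight-log audit 124 days ago vs limit 120 → not met
3. aircraft overdue for inspection 4 > 3 → not met
4. aviation liability coverage $1,375,000 < $1,450,000 → not met
5. airspace authorization renewal 66 days ago vs limit 60 → not met
6. reportable incidents in the past year 0 ≤ 1 → met
7. condition 'flies beyond visual line of sight' does not hold → requirement n/a → met
8. airframe inspection 41 days ago vs limit 45 → met
9. condition 'flies at night' holds; battery cycle review 801 days ago vs limit 730 → not met
10. insurance policy review 505 days ago vs limit 540 → met
11. Part 107 recurrent training 199 days ago vs limit 180 → not met
Not met: 7 of 11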